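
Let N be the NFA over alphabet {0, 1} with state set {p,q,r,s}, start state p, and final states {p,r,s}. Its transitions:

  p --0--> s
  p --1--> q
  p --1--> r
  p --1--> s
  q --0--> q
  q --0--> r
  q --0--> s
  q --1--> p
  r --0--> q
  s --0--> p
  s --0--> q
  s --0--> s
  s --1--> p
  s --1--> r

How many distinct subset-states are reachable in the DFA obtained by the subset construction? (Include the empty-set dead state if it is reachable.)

Start state of the DFA: {p}.
{p} --0--> {s}  [new]
{p} --1--> {q,r,s}  [new]
{s} --0--> {p,q,s}  [new]
{s} --1--> {p,r}  [new]
{q,r,s} --0--> {p,q,r,s}  [new]
{q,r,s} --1--> {p,r}  [seen]
{p,q,s} --0--> {p,q,r,s}  [seen]
{p,q,s} --1--> {p,q,r,s}  [seen]
{p,r} --0--> {q,s}  [new]
{p,r} --1--> {q,r,s}  [seen]
{p,q,r,s} --0--> {p,q,r,s}  [seen]
{p,q,r,s} --1--> {p,q,r,s}  [seen]
{q,s} --0--> {p,q,r,s}  [seen]
{q,s} --1--> {p,r}  [seen]
Reachable DFA states: {p}, {s}, {q,r,s}, {p,q,s}, {p,r}, {p,q,r,s}, {q,s}.

7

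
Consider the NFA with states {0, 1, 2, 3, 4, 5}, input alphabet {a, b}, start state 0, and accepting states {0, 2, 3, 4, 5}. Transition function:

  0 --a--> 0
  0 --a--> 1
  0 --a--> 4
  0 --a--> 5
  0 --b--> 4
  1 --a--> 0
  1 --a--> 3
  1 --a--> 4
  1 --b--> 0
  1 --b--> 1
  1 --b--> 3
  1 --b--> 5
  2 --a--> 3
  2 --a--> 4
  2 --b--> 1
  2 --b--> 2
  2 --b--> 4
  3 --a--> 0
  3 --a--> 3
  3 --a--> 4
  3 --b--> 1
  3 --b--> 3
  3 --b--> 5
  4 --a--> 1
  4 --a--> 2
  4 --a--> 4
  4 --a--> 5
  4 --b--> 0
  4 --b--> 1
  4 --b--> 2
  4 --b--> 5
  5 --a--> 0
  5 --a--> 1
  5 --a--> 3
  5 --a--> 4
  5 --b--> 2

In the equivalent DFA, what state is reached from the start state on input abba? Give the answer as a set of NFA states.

{0, 1, 2, 3, 4, 5}

Start: {0}.
δ(0,a) = {0, 1, 4, 5}.
Union: {0, 1, 4, 5}.
After a: {0, 1, 4, 5}.
δ(0,b) = {4}; δ(1,b) = {0, 1, 3, 5}; δ(4,b) = {0, 1, 2, 5}; δ(5,b) = {2}.
Union: {0, 1, 2, 3, 4, 5}.
After b: {0, 1, 2, 3, 4, 5}.
δ(0,b) = {4}; δ(1,b) = {0, 1, 3, 5}; δ(2,b) = {1, 2, 4}; δ(3,b) = {1, 3, 5}; δ(4,b) = {0, 1, 2, 5}; δ(5,b) = {2}.
Union: {0, 1, 2, 3, 4, 5}.
After b: {0, 1, 2, 3, 4, 5}.
δ(0,a) = {0, 1, 4, 5}; δ(1,a) = {0, 3, 4}; δ(2,a) = {3, 4}; δ(3,a) = {0, 3, 4}; δ(4,a) = {1, 2, 4, 5}; δ(5,a) = {0, 1, 3, 4}.
Union: {0, 1, 2, 3, 4, 5}.
After a: {0, 1, 2, 3, 4, 5}.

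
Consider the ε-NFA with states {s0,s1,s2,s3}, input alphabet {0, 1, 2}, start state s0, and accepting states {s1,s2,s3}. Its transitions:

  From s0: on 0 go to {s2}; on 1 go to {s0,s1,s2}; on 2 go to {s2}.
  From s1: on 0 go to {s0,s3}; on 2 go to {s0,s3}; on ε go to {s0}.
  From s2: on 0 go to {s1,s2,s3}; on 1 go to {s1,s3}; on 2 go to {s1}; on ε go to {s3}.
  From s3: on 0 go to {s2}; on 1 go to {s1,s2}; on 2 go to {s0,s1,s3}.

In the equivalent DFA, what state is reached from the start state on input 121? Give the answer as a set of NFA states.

Start: {s0}.
δ(s0,1) = {s0,s1,s2}.
Union: {s0,s1,s2}.
ε-closure gives {s0,s1,s2,s3}.
After 1: {s0,s1,s2,s3}.
δ(s0,2) = {s2}; δ(s1,2) = {s0,s3}; δ(s2,2) = {s1}; δ(s3,2) = {s0,s1,s3}.
Union: {s0,s1,s2,s3}.
After 2: {s0,s1,s2,s3}.
δ(s0,1) = {s0,s1,s2}; δ(s1,1) = ∅; δ(s2,1) = {s1,s3}; δ(s3,1) = {s1,s2}.
Union: {s0,s1,s2,s3}.
After 1: {s0,s1,s2,s3}.

{s0,s1,s2,s3}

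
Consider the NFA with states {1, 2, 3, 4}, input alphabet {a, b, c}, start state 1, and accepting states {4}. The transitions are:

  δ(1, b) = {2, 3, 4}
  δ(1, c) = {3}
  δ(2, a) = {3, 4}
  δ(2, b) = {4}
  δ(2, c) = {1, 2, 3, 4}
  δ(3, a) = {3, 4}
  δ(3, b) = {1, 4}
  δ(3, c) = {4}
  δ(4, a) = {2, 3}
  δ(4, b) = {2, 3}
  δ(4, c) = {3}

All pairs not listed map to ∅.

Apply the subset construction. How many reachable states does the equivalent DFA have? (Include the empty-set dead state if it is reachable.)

9

Start state of the DFA: {1}.
{1} --a--> ∅  [new]
{1} --b--> {2, 3, 4}  [new]
{1} --c--> {3}  [new]
∅ --a--> ∅  [seen]
∅ --b--> ∅  [seen]
∅ --c--> ∅  [seen]
{2, 3, 4} --a--> {2, 3, 4}  [seen]
{2, 3, 4} --b--> {1, 2, 3, 4}  [new]
{2, 3, 4} --c--> {1, 2, 3, 4}  [seen]
{3} --a--> {3, 4}  [new]
{3} --b--> {1, 4}  [new]
{3} --c--> {4}  [new]
{1, 2, 3, 4} --a--> {2, 3, 4}  [seen]
{1, 2, 3, 4} --b--> {1, 2, 3, 4}  [seen]
{1, 2, 3, 4} --c--> {1, 2, 3, 4}  [seen]
{3, 4} --a--> {2, 3, 4}  [seen]
{3, 4} --b--> {1, 2, 3, 4}  [seen]
{3, 4} --c--> {3, 4}  [seen]
{1, 4} --a--> {2, 3}  [new]
{1, 4} --b--> {2, 3, 4}  [seen]
{1, 4} --c--> {3}  [seen]
{4} --a--> {2, 3}  [seen]
{4} --b--> {2, 3}  [seen]
{4} --c--> {3}  [seen]
{2, 3} --a--> {3, 4}  [seen]
{2, 3} --b--> {1, 4}  [seen]
{2, 3} --c--> {1, 2, 3, 4}  [seen]
Reachable DFA states: {1}, ∅, {2, 3, 4}, {3}, {1, 2, 3, 4}, {3, 4}, {1, 4}, {4}, {2, 3}.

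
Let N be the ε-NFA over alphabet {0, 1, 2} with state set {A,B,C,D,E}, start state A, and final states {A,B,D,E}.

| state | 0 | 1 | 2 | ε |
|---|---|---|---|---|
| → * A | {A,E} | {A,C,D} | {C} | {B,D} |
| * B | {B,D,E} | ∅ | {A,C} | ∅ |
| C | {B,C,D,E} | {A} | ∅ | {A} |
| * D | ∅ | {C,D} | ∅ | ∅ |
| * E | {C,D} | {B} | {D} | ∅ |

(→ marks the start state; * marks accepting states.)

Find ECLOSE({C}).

{A,B,C,D}

Begin with {C}.
C →ε {A}; add A.
A →ε {B,D}; add B, D.
ε-closure = {A,B,C,D}.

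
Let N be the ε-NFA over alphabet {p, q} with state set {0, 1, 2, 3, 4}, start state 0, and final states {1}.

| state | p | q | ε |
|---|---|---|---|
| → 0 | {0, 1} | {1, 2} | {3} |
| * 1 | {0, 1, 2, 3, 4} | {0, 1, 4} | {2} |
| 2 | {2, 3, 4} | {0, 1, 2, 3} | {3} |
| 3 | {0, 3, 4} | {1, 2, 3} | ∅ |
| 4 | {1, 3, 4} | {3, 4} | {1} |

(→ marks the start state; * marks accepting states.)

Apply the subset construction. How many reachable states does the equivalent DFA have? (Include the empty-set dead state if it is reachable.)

3

Start state of the DFA: {0, 3} (ε-closure of the NFA start).
{0, 3} --p--> {0, 1, 2, 3, 4}  [new]
{0, 3} --q--> {1, 2, 3}  [new]
{0, 1, 2, 3, 4} --p--> {0, 1, 2, 3, 4}  [seen]
{0, 1, 2, 3, 4} --q--> {0, 1, 2, 3, 4}  [seen]
{1, 2, 3} --p--> {0, 1, 2, 3, 4}  [seen]
{1, 2, 3} --q--> {0, 1, 2, 3, 4}  [seen]
Reachable DFA states: {0, 3}, {0, 1, 2, 3, 4}, {1, 2, 3}.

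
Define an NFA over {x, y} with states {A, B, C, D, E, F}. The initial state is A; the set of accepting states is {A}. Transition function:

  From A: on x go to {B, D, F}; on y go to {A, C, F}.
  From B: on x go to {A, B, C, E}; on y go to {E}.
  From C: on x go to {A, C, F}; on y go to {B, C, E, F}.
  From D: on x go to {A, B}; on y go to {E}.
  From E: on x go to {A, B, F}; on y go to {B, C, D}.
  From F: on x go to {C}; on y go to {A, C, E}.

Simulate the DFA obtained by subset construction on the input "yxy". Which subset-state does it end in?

{A, B, C, E, F}

Start: {A}.
δ(A,y) = {A, C, F}.
Union: {A, C, F}.
After y: {A, C, F}.
δ(A,x) = {B, D, F}; δ(C,x) = {A, C, F}; δ(F,x) = {C}.
Union: {A, B, C, D, F}.
After x: {A, B, C, D, F}.
δ(A,y) = {A, C, F}; δ(B,y) = {E}; δ(C,y) = {B, C, E, F}; δ(D,y) = {E}; δ(F,y) = {A, C, E}.
Union: {A, B, C, E, F}.
After y: {A, B, C, E, F}.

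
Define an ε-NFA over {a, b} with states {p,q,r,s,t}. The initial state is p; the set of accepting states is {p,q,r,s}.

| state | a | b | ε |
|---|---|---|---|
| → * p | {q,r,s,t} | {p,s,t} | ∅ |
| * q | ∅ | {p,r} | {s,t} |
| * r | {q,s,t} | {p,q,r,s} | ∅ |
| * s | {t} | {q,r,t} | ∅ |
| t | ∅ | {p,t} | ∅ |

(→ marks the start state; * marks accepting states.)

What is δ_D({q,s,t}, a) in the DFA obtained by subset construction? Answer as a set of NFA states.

δ(q,a) = ∅; δ(s,a) = {t}; δ(t,a) = ∅.
Union: {t}.

{t}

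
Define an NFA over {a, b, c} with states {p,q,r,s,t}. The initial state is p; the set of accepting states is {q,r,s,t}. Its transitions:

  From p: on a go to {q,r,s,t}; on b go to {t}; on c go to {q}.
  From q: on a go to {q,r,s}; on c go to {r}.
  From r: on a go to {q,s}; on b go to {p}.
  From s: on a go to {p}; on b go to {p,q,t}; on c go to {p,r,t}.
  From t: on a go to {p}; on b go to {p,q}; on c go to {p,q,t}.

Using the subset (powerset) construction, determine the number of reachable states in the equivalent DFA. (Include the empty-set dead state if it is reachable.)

15

Start state of the DFA: {p}.
{p} --a--> {q,r,s,t}  [new]
{p} --b--> {t}  [new]
{p} --c--> {q}  [new]
{q,r,s,t} --a--> {p,q,r,s}  [new]
{q,r,s,t} --b--> {p,q,t}  [new]
{q,r,s,t} --c--> {p,q,r,t}  [new]
{t} --a--> {p}  [seen]
{t} --b--> {p,q}  [new]
{t} --c--> {p,q,t}  [seen]
{q} --a--> {q,r,s}  [new]
{q} --b--> ∅  [new]
{q} --c--> {r}  [new]
{p,q,r,s} --a--> {p,q,r,s,t}  [new]
{p,q,r,s} --b--> {p,q,t}  [seen]
{p,q,r,s} --c--> {p,q,r,t}  [seen]
{p,q,t} --a--> {p,q,r,s,t}  [seen]
{p,q,t} --b--> {p,q,t}  [seen]
{p,q,t} --c--> {p,q,r,t}  [seen]
{p,q,r,t} --a--> {p,q,r,s,t}  [seen]
{p,q,r,t} --b--> {p,q,t}  [seen]
{p,q,r,t} --c--> {p,q,r,t}  [seen]
{p,q} --a--> {q,r,s,t}  [seen]
{p,q} --b--> {t}  [seen]
{p,q} --c--> {q,r}  [new]
{q,r,s} --a--> {p,q,r,s}  [seen]
{q,r,s} --b--> {p,q,t}  [seen]
{q,r,s} --c--> {p,r,t}  [new]
∅ --a--> ∅  [seen]
∅ --b--> ∅  [seen]
∅ --c--> ∅  [seen]
{r} --a--> {q,s}  [new]
{r} --b--> {p}  [seen]
{r} --c--> ∅  [seen]
{p,q,r,s,t} --a--> {p,q,r,s,t}  [seen]
{p,q,r,s,t} --b--> {p,q,t}  [seen]
{p,q,r,s,t} --c--> {p,q,r,t}  [seen]
{q,r} --a--> {q,r,s}  [seen]
{q,r} --b--> {p}  [seen]
{q,r} --c--> {r}  [seen]
{p,r,t} --a--> {p,q,r,s,t}  [seen]
{p,r,t} --b--> {p,q,t}  [seen]
{p,r,t} --c--> {p,q,t}  [seen]
{q,s} --a--> {p,q,r,s}  [seen]
{q,s} --b--> {p,q,t}  [seen]
{q,s} --c--> {p,r,t}  [seen]
Reachable DFA states: {p}, {q,r,s,t}, {t}, {q}, {p,q,r,s}, {p,q,t}, {p,q,r,t}, {p,q}, {q,r,s}, ∅, {r}, {p,q,r,s,t}, {q,r}, {p,r,t}, {q,s}.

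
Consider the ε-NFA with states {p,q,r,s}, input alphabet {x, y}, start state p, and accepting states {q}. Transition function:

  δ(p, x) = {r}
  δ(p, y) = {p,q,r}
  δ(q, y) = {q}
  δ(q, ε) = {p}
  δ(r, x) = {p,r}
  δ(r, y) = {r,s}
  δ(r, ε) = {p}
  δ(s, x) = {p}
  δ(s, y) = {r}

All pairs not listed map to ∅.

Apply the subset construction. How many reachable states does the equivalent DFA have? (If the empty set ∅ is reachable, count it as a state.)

Start state of the DFA: {p} (ε-closure of the NFA start).
{p} --x--> {p,r}  [new]
{p} --y--> {p,q,r}  [new]
{p,r} --x--> {p,r}  [seen]
{p,r} --y--> {p,q,r,s}  [new]
{p,q,r} --x--> {p,r}  [seen]
{p,q,r} --y--> {p,q,r,s}  [seen]
{p,q,r,s} --x--> {p,r}  [seen]
{p,q,r,s} --y--> {p,q,r,s}  [seen]
Reachable DFA states: {p}, {p,r}, {p,q,r}, {p,q,r,s}.

4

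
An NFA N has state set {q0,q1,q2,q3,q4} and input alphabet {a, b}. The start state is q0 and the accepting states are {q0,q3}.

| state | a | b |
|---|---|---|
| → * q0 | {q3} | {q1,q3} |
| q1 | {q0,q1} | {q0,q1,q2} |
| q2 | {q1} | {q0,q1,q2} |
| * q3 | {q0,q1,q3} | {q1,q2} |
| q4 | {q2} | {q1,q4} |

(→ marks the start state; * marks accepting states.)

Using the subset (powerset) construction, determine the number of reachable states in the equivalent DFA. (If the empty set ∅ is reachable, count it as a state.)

Start state of the DFA: {q0}.
{q0} --a--> {q3}  [new]
{q0} --b--> {q1,q3}  [new]
{q3} --a--> {q0,q1,q3}  [new]
{q3} --b--> {q1,q2}  [new]
{q1,q3} --a--> {q0,q1,q3}  [seen]
{q1,q3} --b--> {q0,q1,q2}  [new]
{q0,q1,q3} --a--> {q0,q1,q3}  [seen]
{q0,q1,q3} --b--> {q0,q1,q2,q3}  [new]
{q1,q2} --a--> {q0,q1}  [new]
{q1,q2} --b--> {q0,q1,q2}  [seen]
{q0,q1,q2} --a--> {q0,q1,q3}  [seen]
{q0,q1,q2} --b--> {q0,q1,q2,q3}  [seen]
{q0,q1,q2,q3} --a--> {q0,q1,q3}  [seen]
{q0,q1,q2,q3} --b--> {q0,q1,q2,q3}  [seen]
{q0,q1} --a--> {q0,q1,q3}  [seen]
{q0,q1} --b--> {q0,q1,q2,q3}  [seen]
Reachable DFA states: {q0}, {q3}, {q1,q3}, {q0,q1,q3}, {q1,q2}, {q0,q1,q2}, {q0,q1,q2,q3}, {q0,q1}.

8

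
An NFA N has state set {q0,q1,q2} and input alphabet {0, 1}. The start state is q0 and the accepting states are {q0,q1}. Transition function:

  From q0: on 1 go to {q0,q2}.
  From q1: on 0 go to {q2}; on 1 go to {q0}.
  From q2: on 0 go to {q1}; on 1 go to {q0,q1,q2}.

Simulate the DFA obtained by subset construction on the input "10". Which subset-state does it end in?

Start: {q0}.
δ(q0,1) = {q0,q2}.
Union: {q0,q2}.
After 1: {q0,q2}.
δ(q0,0) = ∅; δ(q2,0) = {q1}.
Union: {q1}.
After 0: {q1}.

{q1}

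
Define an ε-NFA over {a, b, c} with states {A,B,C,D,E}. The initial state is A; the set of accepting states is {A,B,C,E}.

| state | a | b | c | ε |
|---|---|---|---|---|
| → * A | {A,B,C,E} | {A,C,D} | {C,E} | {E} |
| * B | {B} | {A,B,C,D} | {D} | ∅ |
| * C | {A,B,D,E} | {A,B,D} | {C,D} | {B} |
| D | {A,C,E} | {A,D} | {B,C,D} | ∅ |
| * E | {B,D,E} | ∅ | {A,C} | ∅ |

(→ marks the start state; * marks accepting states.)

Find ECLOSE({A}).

Begin with {A}.
A →ε {E}; add E.
ε-closure = {A,E}.

{A,E}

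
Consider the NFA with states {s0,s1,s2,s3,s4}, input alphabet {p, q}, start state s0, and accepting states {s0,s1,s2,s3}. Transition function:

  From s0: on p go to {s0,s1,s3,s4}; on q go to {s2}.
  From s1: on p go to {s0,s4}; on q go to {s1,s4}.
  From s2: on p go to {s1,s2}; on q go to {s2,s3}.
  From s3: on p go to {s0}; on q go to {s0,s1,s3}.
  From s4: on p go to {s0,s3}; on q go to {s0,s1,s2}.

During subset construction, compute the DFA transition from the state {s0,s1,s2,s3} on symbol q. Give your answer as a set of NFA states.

δ(s0,q) = {s2}; δ(s1,q) = {s1,s4}; δ(s2,q) = {s2,s3}; δ(s3,q) = {s0,s1,s3}.
Union: {s0,s1,s2,s3,s4}.

{s0,s1,s2,s3,s4}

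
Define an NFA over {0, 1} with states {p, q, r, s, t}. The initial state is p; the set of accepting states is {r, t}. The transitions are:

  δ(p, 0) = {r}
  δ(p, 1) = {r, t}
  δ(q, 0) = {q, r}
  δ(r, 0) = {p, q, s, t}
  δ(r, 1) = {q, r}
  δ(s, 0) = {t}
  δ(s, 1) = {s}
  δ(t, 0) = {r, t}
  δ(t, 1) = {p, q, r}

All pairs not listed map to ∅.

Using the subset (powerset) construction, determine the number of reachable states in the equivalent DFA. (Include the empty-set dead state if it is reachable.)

8

Start state of the DFA: {p}.
{p} --0--> {r}  [new]
{p} --1--> {r, t}  [new]
{r} --0--> {p, q, s, t}  [new]
{r} --1--> {q, r}  [new]
{r, t} --0--> {p, q, r, s, t}  [new]
{r, t} --1--> {p, q, r}  [new]
{p, q, s, t} --0--> {q, r, t}  [new]
{p, q, s, t} --1--> {p, q, r, s, t}  [seen]
{q, r} --0--> {p, q, r, s, t}  [seen]
{q, r} --1--> {q, r}  [seen]
{p, q, r, s, t} --0--> {p, q, r, s, t}  [seen]
{p, q, r, s, t} --1--> {p, q, r, s, t}  [seen]
{p, q, r} --0--> {p, q, r, s, t}  [seen]
{p, q, r} --1--> {q, r, t}  [seen]
{q, r, t} --0--> {p, q, r, s, t}  [seen]
{q, r, t} --1--> {p, q, r}  [seen]
Reachable DFA states: {p}, {r}, {r, t}, {p, q, s, t}, {q, r}, {p, q, r, s, t}, {p, q, r}, {q, r, t}.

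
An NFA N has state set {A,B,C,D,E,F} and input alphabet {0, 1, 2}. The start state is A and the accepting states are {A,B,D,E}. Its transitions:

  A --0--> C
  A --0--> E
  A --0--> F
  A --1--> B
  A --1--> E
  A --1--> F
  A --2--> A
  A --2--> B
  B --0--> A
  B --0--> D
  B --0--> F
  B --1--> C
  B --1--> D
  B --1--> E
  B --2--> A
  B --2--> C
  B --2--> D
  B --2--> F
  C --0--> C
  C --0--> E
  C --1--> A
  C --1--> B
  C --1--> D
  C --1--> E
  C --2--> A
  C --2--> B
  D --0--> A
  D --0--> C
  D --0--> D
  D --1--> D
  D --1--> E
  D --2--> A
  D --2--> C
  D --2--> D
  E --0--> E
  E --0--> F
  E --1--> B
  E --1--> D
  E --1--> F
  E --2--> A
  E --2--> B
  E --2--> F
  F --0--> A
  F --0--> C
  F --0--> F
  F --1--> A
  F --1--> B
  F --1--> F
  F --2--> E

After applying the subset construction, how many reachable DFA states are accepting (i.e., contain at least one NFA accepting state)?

11

Start state of the DFA: {A}.
{A} --0--> {C,E,F}  [new]
{A} --1--> {B,E,F}  [new]
{A} --2--> {A,B}  [new]
{C,E,F} --0--> {A,C,E,F}  [new]
{C,E,F} --1--> {A,B,D,E,F}  [new]
{C,E,F} --2--> {A,B,E,F}  [new]
{B,E,F} --0--> {A,C,D,E,F}  [new]
{B,E,F} --1--> {A,B,C,D,E,F}  [new]
{B,E,F} --2--> {A,B,C,D,E,F}  [seen]
{A,B} --0--> {A,C,D,E,F}  [seen]
{A,B} --1--> {B,C,D,E,F}  [new]
{A,B} --2--> {A,B,C,D,F}  [new]
{A,C,E,F} --0--> {A,C,E,F}  [seen]
{A,C,E,F} --1--> {A,B,D,E,F}  [seen]
{A,C,E,F} --2--> {A,B,E,F}  [seen]
{A,B,D,E,F} --0--> {A,C,D,E,F}  [seen]
{A,B,D,E,F} --1--> {A,B,C,D,E,F}  [seen]
{A,B,D,E,F} --2--> {A,B,C,D,E,F}  [seen]
{A,B,E,F} --0--> {A,C,D,E,F}  [seen]
{A,B,E,F} --1--> {A,B,C,D,E,F}  [seen]
{A,B,E,F} --2--> {A,B,C,D,E,F}  [seen]
{A,C,D,E,F} --0--> {A,C,D,E,F}  [seen]
{A,C,D,E,F} --1--> {A,B,D,E,F}  [seen]
{A,C,D,E,F} --2--> {A,B,C,D,E,F}  [seen]
{A,B,C,D,E,F} --0--> {A,C,D,E,F}  [seen]
{A,B,C,D,E,F} --1--> {A,B,C,D,E,F}  [seen]
{A,B,C,D,E,F} --2--> {A,B,C,D,E,F}  [seen]
{B,C,D,E,F} --0--> {A,C,D,E,F}  [seen]
{B,C,D,E,F} --1--> {A,B,C,D,E,F}  [seen]
{B,C,D,E,F} --2--> {A,B,C,D,E,F}  [seen]
{A,B,C,D,F} --0--> {A,C,D,E,F}  [seen]
{A,B,C,D,F} --1--> {A,B,C,D,E,F}  [seen]
{A,B,C,D,F} --2--> {A,B,C,D,E,F}  [seen]
Reachable DFA states: {A}, {C,E,F}, {B,E,F}, {A,B}, {A,C,E,F}, {A,B,D,E,F}, {A,B,E,F}, {A,C,D,E,F}, {A,B,C,D,E,F}, {B,C,D,E,F}, {A,B,C,D,F}.
Accepting DFA states (contain an NFA accepting state): {A}, {C,E,F}, {B,E,F}, {A,B}, {A,C,E,F}, {A,B,D,E,F}, {A,B,E,F}, {A,C,D,E,F}, {A,B,C,D,E,F}, {B,C,D,E,F}, {A,B,C,D,F}.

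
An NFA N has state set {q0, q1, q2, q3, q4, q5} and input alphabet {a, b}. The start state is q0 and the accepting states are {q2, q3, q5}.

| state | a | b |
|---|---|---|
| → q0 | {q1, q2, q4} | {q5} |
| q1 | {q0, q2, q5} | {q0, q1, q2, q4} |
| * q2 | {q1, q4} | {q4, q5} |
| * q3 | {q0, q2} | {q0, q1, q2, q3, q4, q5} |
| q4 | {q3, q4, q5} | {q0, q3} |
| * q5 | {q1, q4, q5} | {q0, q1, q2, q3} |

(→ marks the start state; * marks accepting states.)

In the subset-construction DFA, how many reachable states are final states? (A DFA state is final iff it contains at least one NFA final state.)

7

Start state of the DFA: {q0}.
{q0} --a--> {q1, q2, q4}  [new]
{q0} --b--> {q5}  [new]
{q1, q2, q4} --a--> {q0, q1, q2, q3, q4, q5}  [new]
{q1, q2, q4} --b--> {q0, q1, q2, q3, q4, q5}  [seen]
{q5} --a--> {q1, q4, q5}  [new]
{q5} --b--> {q0, q1, q2, q3}  [new]
{q0, q1, q2, q3, q4, q5} --a--> {q0, q1, q2, q3, q4, q5}  [seen]
{q0, q1, q2, q3, q4, q5} --b--> {q0, q1, q2, q3, q4, q5}  [seen]
{q1, q4, q5} --a--> {q0, q1, q2, q3, q4, q5}  [seen]
{q1, q4, q5} --b--> {q0, q1, q2, q3, q4}  [new]
{q0, q1, q2, q3} --a--> {q0, q1, q2, q4, q5}  [new]
{q0, q1, q2, q3} --b--> {q0, q1, q2, q3, q4, q5}  [seen]
{q0, q1, q2, q3, q4} --a--> {q0, q1, q2, q3, q4, q5}  [seen]
{q0, q1, q2, q3, q4} --b--> {q0, q1, q2, q3, q4, q5}  [seen]
{q0, q1, q2, q4, q5} --a--> {q0, q1, q2, q3, q4, q5}  [seen]
{q0, q1, q2, q4, q5} --b--> {q0, q1, q2, q3, q4, q5}  [seen]
Reachable DFA states: {q0}, {q1, q2, q4}, {q5}, {q0, q1, q2, q3, q4, q5}, {q1, q4, q5}, {q0, q1, q2, q3}, {q0, q1, q2, q3, q4}, {q0, q1, q2, q4, q5}.
Accepting DFA states (contain an NFA accepting state): {q1, q2, q4}, {q5}, {q0, q1, q2, q3, q4, q5}, {q1, q4, q5}, {q0, q1, q2, q3}, {q0, q1, q2, q3, q4}, {q0, q1, q2, q4, q5}.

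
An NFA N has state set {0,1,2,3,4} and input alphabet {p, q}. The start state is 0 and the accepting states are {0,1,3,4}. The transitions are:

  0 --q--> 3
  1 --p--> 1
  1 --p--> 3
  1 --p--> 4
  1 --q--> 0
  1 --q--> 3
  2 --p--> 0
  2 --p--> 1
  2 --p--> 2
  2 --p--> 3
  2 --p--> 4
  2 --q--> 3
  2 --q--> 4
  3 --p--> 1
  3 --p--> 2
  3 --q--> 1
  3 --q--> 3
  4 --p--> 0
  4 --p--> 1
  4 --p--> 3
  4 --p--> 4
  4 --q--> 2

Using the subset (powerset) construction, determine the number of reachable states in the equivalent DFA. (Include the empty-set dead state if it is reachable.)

Start state of the DFA: {0}.
{0} --p--> ∅  [new]
{0} --q--> {3}  [new]
∅ --p--> ∅  [seen]
∅ --q--> ∅  [seen]
{3} --p--> {1,2}  [new]
{3} --q--> {1,3}  [new]
{1,2} --p--> {0,1,2,3,4}  [new]
{1,2} --q--> {0,3,4}  [new]
{1,3} --p--> {1,2,3,4}  [new]
{1,3} --q--> {0,1,3}  [new]
{0,1,2,3,4} --p--> {0,1,2,3,4}  [seen]
{0,1,2,3,4} --q--> {0,1,2,3,4}  [seen]
{0,3,4} --p--> {0,1,2,3,4}  [seen]
{0,3,4} --q--> {1,2,3}  [new]
{1,2,3,4} --p--> {0,1,2,3,4}  [seen]
{1,2,3,4} --q--> {0,1,2,3,4}  [seen]
{0,1,3} --p--> {1,2,3,4}  [seen]
{0,1,3} --q--> {0,1,3}  [seen]
{1,2,3} --p--> {0,1,2,3,4}  [seen]
{1,2,3} --q--> {0,1,3,4}  [new]
{0,1,3,4} --p--> {0,1,2,3,4}  [seen]
{0,1,3,4} --q--> {0,1,2,3}  [new]
{0,1,2,3} --p--> {0,1,2,3,4}  [seen]
{0,1,2,3} --q--> {0,1,3,4}  [seen]
Reachable DFA states: {0}, ∅, {3}, {1,2}, {1,3}, {0,1,2,3,4}, {0,3,4}, {1,2,3,4}, {0,1,3}, {1,2,3}, {0,1,3,4}, {0,1,2,3}.

12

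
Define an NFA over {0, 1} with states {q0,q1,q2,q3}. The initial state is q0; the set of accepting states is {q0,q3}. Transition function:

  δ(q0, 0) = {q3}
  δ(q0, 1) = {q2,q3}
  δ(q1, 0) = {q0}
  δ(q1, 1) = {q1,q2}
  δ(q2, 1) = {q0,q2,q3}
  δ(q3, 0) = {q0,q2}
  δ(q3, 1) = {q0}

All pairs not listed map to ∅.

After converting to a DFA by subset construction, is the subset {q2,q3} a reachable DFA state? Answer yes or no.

Start state of the DFA: {q0}.
{q0} --0--> {q3}  [new]
{q0} --1--> {q2,q3}  [new]
{q3} --0--> {q0,q2}  [new]
{q3} --1--> {q0}  [seen]
{q2,q3} --0--> {q0,q2}  [seen]
{q2,q3} --1--> {q0,q2,q3}  [new]
{q0,q2} --0--> {q3}  [seen]
{q0,q2} --1--> {q0,q2,q3}  [seen]
{q0,q2,q3} --0--> {q0,q2,q3}  [seen]
{q0,q2,q3} --1--> {q0,q2,q3}  [seen]
Reachable DFA states: {q0}, {q3}, {q2,q3}, {q0,q2}, {q0,q2,q3}.
{q2,q3} is among them.

yes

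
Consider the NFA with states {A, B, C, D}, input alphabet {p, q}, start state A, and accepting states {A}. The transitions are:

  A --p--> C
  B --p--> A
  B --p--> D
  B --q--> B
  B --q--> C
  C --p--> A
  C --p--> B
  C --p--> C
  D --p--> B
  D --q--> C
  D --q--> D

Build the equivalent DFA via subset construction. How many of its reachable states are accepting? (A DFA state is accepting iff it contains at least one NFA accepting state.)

Start state of the DFA: {A}.
{A} --p--> {C}  [new]
{A} --q--> ∅  [new]
{C} --p--> {A, B, C}  [new]
{C} --q--> ∅  [seen]
∅ --p--> ∅  [seen]
∅ --q--> ∅  [seen]
{A, B, C} --p--> {A, B, C, D}  [new]
{A, B, C} --q--> {B, C}  [new]
{A, B, C, D} --p--> {A, B, C, D}  [seen]
{A, B, C, D} --q--> {B, C, D}  [new]
{B, C} --p--> {A, B, C, D}  [seen]
{B, C} --q--> {B, C}  [seen]
{B, C, D} --p--> {A, B, C, D}  [seen]
{B, C, D} --q--> {B, C, D}  [seen]
Reachable DFA states: {A}, {C}, ∅, {A, B, C}, {A, B, C, D}, {B, C}, {B, C, D}.
Accepting DFA states (contain an NFA accepting state): {A}, {A, B, C}, {A, B, C, D}.

3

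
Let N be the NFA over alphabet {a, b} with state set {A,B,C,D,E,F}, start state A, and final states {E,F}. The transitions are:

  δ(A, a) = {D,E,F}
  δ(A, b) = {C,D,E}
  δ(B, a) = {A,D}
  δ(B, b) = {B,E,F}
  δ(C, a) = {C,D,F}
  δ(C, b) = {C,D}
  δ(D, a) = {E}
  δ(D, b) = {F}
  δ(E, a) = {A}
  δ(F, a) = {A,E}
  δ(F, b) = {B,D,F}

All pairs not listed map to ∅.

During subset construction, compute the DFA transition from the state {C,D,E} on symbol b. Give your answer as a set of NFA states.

δ(C,b) = {C,D}; δ(D,b) = {F}; δ(E,b) = ∅.
Union: {C,D,F}.

{C,D,F}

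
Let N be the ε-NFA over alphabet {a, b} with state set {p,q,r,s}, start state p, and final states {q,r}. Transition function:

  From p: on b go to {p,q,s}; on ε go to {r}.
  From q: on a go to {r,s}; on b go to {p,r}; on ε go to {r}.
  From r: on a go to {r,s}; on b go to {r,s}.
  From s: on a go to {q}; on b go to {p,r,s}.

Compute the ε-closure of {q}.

{q,r}

Begin with {q}.
q →ε {r}; add r.
ε-closure = {q,r}.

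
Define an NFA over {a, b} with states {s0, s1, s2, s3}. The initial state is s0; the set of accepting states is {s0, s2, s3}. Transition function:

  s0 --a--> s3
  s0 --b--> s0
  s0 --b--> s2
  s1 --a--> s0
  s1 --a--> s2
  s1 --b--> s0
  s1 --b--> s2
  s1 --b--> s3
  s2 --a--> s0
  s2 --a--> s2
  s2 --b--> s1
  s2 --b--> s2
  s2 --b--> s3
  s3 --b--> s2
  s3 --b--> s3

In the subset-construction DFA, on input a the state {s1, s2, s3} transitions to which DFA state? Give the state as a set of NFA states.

{s0, s2}

δ(s1,a) = {s0, s2}; δ(s2,a) = {s0, s2}; δ(s3,a) = ∅.
Union: {s0, s2}.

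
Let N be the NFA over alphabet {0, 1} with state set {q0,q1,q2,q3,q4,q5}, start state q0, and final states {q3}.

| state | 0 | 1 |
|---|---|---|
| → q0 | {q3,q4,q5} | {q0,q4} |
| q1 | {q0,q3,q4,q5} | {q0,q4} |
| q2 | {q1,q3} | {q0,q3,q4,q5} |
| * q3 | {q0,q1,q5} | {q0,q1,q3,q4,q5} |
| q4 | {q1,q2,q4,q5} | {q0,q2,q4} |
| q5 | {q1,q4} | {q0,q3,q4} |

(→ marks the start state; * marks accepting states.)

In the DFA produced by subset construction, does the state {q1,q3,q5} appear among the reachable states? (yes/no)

no

Start state of the DFA: {q0}.
{q0} --0--> {q3,q4,q5}  [new]
{q0} --1--> {q0,q4}  [new]
{q3,q4,q5} --0--> {q0,q1,q2,q4,q5}  [new]
{q3,q4,q5} --1--> {q0,q1,q2,q3,q4,q5}  [new]
{q0,q4} --0--> {q1,q2,q3,q4,q5}  [new]
{q0,q4} --1--> {q0,q2,q4}  [new]
{q0,q1,q2,q4,q5} --0--> {q0,q1,q2,q3,q4,q5}  [seen]
{q0,q1,q2,q4,q5} --1--> {q0,q2,q3,q4,q5}  [new]
{q0,q1,q2,q3,q4,q5} --0--> {q0,q1,q2,q3,q4,q5}  [seen]
{q0,q1,q2,q3,q4,q5} --1--> {q0,q1,q2,q3,q4,q5}  [seen]
{q1,q2,q3,q4,q5} --0--> {q0,q1,q2,q3,q4,q5}  [seen]
{q1,q2,q3,q4,q5} --1--> {q0,q1,q2,q3,q4,q5}  [seen]
{q0,q2,q4} --0--> {q1,q2,q3,q4,q5}  [seen]
{q0,q2,q4} --1--> {q0,q2,q3,q4,q5}  [seen]
{q0,q2,q3,q4,q5} --0--> {q0,q1,q2,q3,q4,q5}  [seen]
{q0,q2,q3,q4,q5} --1--> {q0,q1,q2,q3,q4,q5}  [seen]
Reachable DFA states: {q0}, {q3,q4,q5}, {q0,q4}, {q0,q1,q2,q4,q5}, {q0,q1,q2,q3,q4,q5}, {q1,q2,q3,q4,q5}, {q0,q2,q4}, {q0,q2,q3,q4,q5}.
{q1,q3,q5} is not among them.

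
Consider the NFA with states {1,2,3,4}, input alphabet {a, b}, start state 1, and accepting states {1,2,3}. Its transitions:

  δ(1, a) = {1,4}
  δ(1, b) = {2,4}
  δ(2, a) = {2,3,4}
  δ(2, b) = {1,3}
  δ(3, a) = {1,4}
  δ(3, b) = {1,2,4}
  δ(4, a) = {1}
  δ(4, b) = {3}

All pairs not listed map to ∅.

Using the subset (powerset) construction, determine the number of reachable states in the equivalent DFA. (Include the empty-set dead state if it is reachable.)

Start state of the DFA: {1}.
{1} --a--> {1,4}  [new]
{1} --b--> {2,4}  [new]
{1,4} --a--> {1,4}  [seen]
{1,4} --b--> {2,3,4}  [new]
{2,4} --a--> {1,2,3,4}  [new]
{2,4} --b--> {1,3}  [new]
{2,3,4} --a--> {1,2,3,4}  [seen]
{2,3,4} --b--> {1,2,3,4}  [seen]
{1,2,3,4} --a--> {1,2,3,4}  [seen]
{1,2,3,4} --b--> {1,2,3,4}  [seen]
{1,3} --a--> {1,4}  [seen]
{1,3} --b--> {1,2,4}  [new]
{1,2,4} --a--> {1,2,3,4}  [seen]
{1,2,4} --b--> {1,2,3,4}  [seen]
Reachable DFA states: {1}, {1,4}, {2,4}, {2,3,4}, {1,2,3,4}, {1,3}, {1,2,4}.

7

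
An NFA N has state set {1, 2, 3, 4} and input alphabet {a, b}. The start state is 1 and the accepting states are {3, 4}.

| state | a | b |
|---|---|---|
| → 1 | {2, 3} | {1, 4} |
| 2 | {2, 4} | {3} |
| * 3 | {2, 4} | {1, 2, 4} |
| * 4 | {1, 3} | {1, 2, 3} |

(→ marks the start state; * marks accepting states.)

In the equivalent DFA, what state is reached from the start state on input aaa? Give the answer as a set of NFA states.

{1, 2, 3, 4}

Start: {1}.
δ(1,a) = {2, 3}.
Union: {2, 3}.
After a: {2, 3}.
δ(2,a) = {2, 4}; δ(3,a) = {2, 4}.
Union: {2, 4}.
After a: {2, 4}.
δ(2,a) = {2, 4}; δ(4,a) = {1, 3}.
Union: {1, 2, 3, 4}.
After a: {1, 2, 3, 4}.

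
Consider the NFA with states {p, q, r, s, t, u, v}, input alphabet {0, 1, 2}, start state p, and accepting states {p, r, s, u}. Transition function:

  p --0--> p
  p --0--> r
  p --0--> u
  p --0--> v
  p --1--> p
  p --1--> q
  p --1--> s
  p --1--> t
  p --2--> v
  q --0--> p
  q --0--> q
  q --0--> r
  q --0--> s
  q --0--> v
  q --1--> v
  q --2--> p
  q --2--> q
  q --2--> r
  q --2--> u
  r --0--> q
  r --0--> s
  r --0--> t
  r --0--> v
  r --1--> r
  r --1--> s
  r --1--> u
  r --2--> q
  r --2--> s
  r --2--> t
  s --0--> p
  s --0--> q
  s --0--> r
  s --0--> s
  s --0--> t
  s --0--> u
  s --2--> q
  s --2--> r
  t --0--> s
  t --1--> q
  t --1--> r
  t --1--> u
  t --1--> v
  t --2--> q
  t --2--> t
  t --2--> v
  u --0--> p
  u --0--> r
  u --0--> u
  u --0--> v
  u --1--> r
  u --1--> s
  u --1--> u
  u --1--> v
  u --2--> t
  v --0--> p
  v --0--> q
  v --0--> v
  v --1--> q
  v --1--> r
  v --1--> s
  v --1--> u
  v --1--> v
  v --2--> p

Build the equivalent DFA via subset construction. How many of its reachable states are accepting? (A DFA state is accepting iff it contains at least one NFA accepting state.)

Start state of the DFA: {p}.
{p} --0--> {p, r, u, v}  [new]
{p} --1--> {p, q, s, t}  [new]
{p} --2--> {v}  [new]
{p, r, u, v} --0--> {p, q, r, s, t, u, v}  [new]
{p, r, u, v} --1--> {p, q, r, s, t, u, v}  [seen]
{p, r, u, v} --2--> {p, q, s, t, v}  [new]
{p, q, s, t} --0--> {p, q, r, s, t, u, v}  [seen]
{p, q, s, t} --1--> {p, q, r, s, t, u, v}  [seen]
{p, q, s, t} --2--> {p, q, r, t, u, v}  [new]
{v} --0--> {p, q, v}  [new]
{v} --1--> {q, r, s, u, v}  [new]
{v} --2--> {p}  [seen]
{p, q, r, s, t, u, v} --0--> {p, q, r, s, t, u, v}  [seen]
{p, q, r, s, t, u, v} --1--> {p, q, r, s, t, u, v}  [seen]
{p, q, r, s, t, u, v} --2--> {p, q, r, s, t, u, v}  [seen]
{p, q, s, t, v} --0--> {p, q, r, s, t, u, v}  [seen]
{p, q, s, t, v} --1--> {p, q, r, s, t, u, v}  [seen]
{p, q, s, t, v} --2--> {p, q, r, t, u, v}  [seen]
{p, q, r, t, u, v} --0--> {p, q, r, s, t, u, v}  [seen]
{p, q, r, t, u, v} --1--> {p, q, r, s, t, u, v}  [seen]
{p, q, r, t, u, v} --2--> {p, q, r, s, t, u, v}  [seen]
{p, q, v} --0--> {p, q, r, s, u, v}  [new]
{p, q, v} --1--> {p, q, r, s, t, u, v}  [seen]
{p, q, v} --2--> {p, q, r, u, v}  [new]
{q, r, s, u, v} --0--> {p, q, r, s, t, u, v}  [seen]
{q, r, s, u, v} --1--> {q, r, s, u, v}  [seen]
{q, r, s, u, v} --2--> {p, q, r, s, t, u}  [new]
{p, q, r, s, u, v} --0--> {p, q, r, s, t, u, v}  [seen]
{p, q, r, s, u, v} --1--> {p, q, r, s, t, u, v}  [seen]
{p, q, r, s, u, v} --2--> {p, q, r, s, t, u, v}  [seen]
{p, q, r, u, v} --0--> {p, q, r, s, t, u, v}  [seen]
{p, q, r, u, v} --1--> {p, q, r, s, t, u, v}  [seen]
{p, q, r, u, v} --2--> {p, q, r, s, t, u, v}  [seen]
{p, q, r, s, t, u} --0--> {p, q, r, s, t, u, v}  [seen]
{p, q, r, s, t, u} --1--> {p, q, r, s, t, u, v}  [seen]
{p, q, r, s, t, u} --2--> {p, q, r, s, t, u, v}  [seen]
Reachable DFA states: {p}, {p, r, u, v}, {p, q, s, t}, {v}, {p, q, r, s, t, u, v}, {p, q, s, t, v}, {p, q, r, t, u, v}, {p, q, v}, {q, r, s, u, v}, {p, q, r, s, u, v}, {p, q, r, u, v}, {p, q, r, s, t, u}.
Accepting DFA states (contain an NFA accepting state): {p}, {p, r, u, v}, {p, q, s, t}, {p, q, r, s, t, u, v}, {p, q, s, t, v}, {p, q, r, t, u, v}, {p, q, v}, {q, r, s, u, v}, {p, q, r, s, u, v}, {p, q, r, u, v}, {p, q, r, s, t, u}.

11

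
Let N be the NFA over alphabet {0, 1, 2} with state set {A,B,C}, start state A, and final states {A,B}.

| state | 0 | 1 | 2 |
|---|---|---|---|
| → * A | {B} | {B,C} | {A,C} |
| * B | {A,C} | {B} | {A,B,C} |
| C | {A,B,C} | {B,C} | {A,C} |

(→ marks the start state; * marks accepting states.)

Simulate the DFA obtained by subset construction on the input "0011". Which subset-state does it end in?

Start: {A}.
δ(A,0) = {B}.
Union: {B}.
After 0: {B}.
δ(B,0) = {A,C}.
Union: {A,C}.
After 0: {A,C}.
δ(A,1) = {B,C}; δ(C,1) = {B,C}.
Union: {B,C}.
After 1: {B,C}.
δ(B,1) = {B}; δ(C,1) = {B,C}.
Union: {B,C}.
After 1: {B,C}.

{B,C}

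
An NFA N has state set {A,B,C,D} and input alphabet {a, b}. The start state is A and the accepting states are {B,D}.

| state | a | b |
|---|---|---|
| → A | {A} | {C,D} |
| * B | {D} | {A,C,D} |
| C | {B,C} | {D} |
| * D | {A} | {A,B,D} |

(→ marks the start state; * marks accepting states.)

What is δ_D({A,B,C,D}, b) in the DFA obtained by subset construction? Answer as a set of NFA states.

δ(A,b) = {C,D}; δ(B,b) = {A,C,D}; δ(C,b) = {D}; δ(D,b) = {A,B,D}.
Union: {A,B,C,D}.

{A,B,C,D}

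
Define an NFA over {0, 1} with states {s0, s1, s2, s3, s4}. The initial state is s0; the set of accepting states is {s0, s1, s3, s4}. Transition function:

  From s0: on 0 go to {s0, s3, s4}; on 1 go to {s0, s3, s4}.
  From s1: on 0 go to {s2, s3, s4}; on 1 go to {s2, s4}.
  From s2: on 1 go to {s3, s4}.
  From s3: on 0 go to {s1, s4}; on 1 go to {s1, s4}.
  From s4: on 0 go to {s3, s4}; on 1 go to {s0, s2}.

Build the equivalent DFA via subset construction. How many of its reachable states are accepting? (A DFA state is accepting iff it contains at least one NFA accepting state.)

Start state of the DFA: {s0}.
{s0} --0--> {s0, s3, s4}  [new]
{s0} --1--> {s0, s3, s4}  [seen]
{s0, s3, s4} --0--> {s0, s1, s3, s4}  [new]
{s0, s3, s4} --1--> {s0, s1, s2, s3, s4}  [new]
{s0, s1, s3, s4} --0--> {s0, s1, s2, s3, s4}  [seen]
{s0, s1, s3, s4} --1--> {s0, s1, s2, s3, s4}  [seen]
{s0, s1, s2, s3, s4} --0--> {s0, s1, s2, s3, s4}  [seen]
{s0, s1, s2, s3, s4} --1--> {s0, s1, s2, s3, s4}  [seen]
Reachable DFA states: {s0}, {s0, s3, s4}, {s0, s1, s3, s4}, {s0, s1, s2, s3, s4}.
Accepting DFA states (contain an NFA accepting state): {s0}, {s0, s3, s4}, {s0, s1, s3, s4}, {s0, s1, s2, s3, s4}.

4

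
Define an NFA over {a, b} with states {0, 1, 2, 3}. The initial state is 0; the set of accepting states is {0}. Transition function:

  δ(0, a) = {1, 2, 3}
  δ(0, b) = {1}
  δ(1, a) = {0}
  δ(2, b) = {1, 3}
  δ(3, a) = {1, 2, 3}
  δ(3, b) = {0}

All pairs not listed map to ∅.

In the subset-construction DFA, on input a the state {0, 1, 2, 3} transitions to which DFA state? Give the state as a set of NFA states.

{0, 1, 2, 3}

δ(0,a) = {1, 2, 3}; δ(1,a) = {0}; δ(2,a) = ∅; δ(3,a) = {1, 2, 3}.
Union: {0, 1, 2, 3}.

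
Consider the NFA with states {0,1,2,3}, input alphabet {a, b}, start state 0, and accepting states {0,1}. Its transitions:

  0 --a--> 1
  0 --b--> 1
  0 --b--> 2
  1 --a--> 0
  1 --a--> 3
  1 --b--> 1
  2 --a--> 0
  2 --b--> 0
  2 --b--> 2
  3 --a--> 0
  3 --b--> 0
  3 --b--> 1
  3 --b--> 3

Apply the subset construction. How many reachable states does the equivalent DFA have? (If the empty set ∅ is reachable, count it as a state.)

8

Start state of the DFA: {0}.
{0} --a--> {1}  [new]
{0} --b--> {1,2}  [new]
{1} --a--> {0,3}  [new]
{1} --b--> {1}  [seen]
{1,2} --a--> {0,3}  [seen]
{1,2} --b--> {0,1,2}  [new]
{0,3} --a--> {0,1}  [new]
{0,3} --b--> {0,1,2,3}  [new]
{0,1,2} --a--> {0,1,3}  [new]
{0,1,2} --b--> {0,1,2}  [seen]
{0,1} --a--> {0,1,3}  [seen]
{0,1} --b--> {1,2}  [seen]
{0,1,2,3} --a--> {0,1,3}  [seen]
{0,1,2,3} --b--> {0,1,2,3}  [seen]
{0,1,3} --a--> {0,1,3}  [seen]
{0,1,3} --b--> {0,1,2,3}  [seen]
Reachable DFA states: {0}, {1}, {1,2}, {0,3}, {0,1,2}, {0,1}, {0,1,2,3}, {0,1,3}.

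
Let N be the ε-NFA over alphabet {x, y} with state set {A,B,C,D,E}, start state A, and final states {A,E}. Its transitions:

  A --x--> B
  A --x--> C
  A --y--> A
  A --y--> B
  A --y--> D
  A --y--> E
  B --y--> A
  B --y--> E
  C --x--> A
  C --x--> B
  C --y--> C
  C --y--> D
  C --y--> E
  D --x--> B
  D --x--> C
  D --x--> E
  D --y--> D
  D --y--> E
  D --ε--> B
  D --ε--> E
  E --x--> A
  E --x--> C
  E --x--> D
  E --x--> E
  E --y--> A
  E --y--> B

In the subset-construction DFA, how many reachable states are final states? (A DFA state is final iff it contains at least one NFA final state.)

4

Start state of the DFA: {A} (ε-closure of the NFA start).
{A} --x--> {B,C}  [new]
{A} --y--> {A,B,D,E}  [new]
{B,C} --x--> {A,B}  [new]
{B,C} --y--> {A,B,C,D,E}  [new]
{A,B,D,E} --x--> {A,B,C,D,E}  [seen]
{A,B,D,E} --y--> {A,B,D,E}  [seen]
{A,B} --x--> {B,C}  [seen]
{A,B} --y--> {A,B,D,E}  [seen]
{A,B,C,D,E} --x--> {A,B,C,D,E}  [seen]
{A,B,C,D,E} --y--> {A,B,C,D,E}  [seen]
Reachable DFA states: {A}, {B,C}, {A,B,D,E}, {A,B}, {A,B,C,D,E}.
Accepting DFA states (contain an NFA accepting state): {A}, {A,B,D,E}, {A,B}, {A,B,C,D,E}.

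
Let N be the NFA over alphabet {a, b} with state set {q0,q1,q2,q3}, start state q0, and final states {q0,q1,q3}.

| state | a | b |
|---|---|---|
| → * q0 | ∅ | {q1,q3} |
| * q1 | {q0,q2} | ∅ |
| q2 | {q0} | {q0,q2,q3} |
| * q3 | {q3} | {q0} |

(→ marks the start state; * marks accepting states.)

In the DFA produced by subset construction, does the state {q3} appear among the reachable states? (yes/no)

Start state of the DFA: {q0}.
{q0} --a--> ∅  [new]
{q0} --b--> {q1,q3}  [new]
∅ --a--> ∅  [seen]
∅ --b--> ∅  [seen]
{q1,q3} --a--> {q0,q2,q3}  [new]
{q1,q3} --b--> {q0}  [seen]
{q0,q2,q3} --a--> {q0,q3}  [new]
{q0,q2,q3} --b--> {q0,q1,q2,q3}  [new]
{q0,q3} --a--> {q3}  [new]
{q0,q3} --b--> {q0,q1,q3}  [new]
{q0,q1,q2,q3} --a--> {q0,q2,q3}  [seen]
{q0,q1,q2,q3} --b--> {q0,q1,q2,q3}  [seen]
{q3} --a--> {q3}  [seen]
{q3} --b--> {q0}  [seen]
{q0,q1,q3} --a--> {q0,q2,q3}  [seen]
{q0,q1,q3} --b--> {q0,q1,q3}  [seen]
Reachable DFA states: {q0}, ∅, {q1,q3}, {q0,q2,q3}, {q0,q3}, {q0,q1,q2,q3}, {q3}, {q0,q1,q3}.
{q3} is among them.

yes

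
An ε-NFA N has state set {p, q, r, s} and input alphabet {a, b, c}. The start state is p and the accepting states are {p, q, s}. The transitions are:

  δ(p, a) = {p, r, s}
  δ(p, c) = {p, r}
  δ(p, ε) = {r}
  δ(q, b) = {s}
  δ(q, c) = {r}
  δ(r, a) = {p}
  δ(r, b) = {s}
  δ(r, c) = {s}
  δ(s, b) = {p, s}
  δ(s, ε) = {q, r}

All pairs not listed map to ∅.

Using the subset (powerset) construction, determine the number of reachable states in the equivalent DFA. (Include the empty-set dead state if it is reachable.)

3

Start state of the DFA: {p, r} (ε-closure of the NFA start).
{p, r} --a--> {p, q, r, s}  [new]
{p, r} --b--> {q, r, s}  [new]
{p, r} --c--> {p, q, r, s}  [seen]
{p, q, r, s} --a--> {p, q, r, s}  [seen]
{p, q, r, s} --b--> {p, q, r, s}  [seen]
{p, q, r, s} --c--> {p, q, r, s}  [seen]
{q, r, s} --a--> {p, r}  [seen]
{q, r, s} --b--> {p, q, r, s}  [seen]
{q, r, s} --c--> {q, r, s}  [seen]
Reachable DFA states: {p, r}, {p, q, r, s}, {q, r, s}.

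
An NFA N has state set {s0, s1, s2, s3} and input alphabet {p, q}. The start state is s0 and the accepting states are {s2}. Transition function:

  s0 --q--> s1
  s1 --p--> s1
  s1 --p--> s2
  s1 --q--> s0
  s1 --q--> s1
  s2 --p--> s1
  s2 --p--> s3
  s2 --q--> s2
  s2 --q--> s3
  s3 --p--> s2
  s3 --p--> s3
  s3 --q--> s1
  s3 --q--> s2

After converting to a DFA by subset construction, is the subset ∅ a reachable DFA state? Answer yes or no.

yes

Start state of the DFA: {s0}.
{s0} --p--> ∅  [new]
{s0} --q--> {s1}  [new]
∅ --p--> ∅  [seen]
∅ --q--> ∅  [seen]
{s1} --p--> {s1, s2}  [new]
{s1} --q--> {s0, s1}  [new]
{s1, s2} --p--> {s1, s2, s3}  [new]
{s1, s2} --q--> {s0, s1, s2, s3}  [new]
{s0, s1} --p--> {s1, s2}  [seen]
{s0, s1} --q--> {s0, s1}  [seen]
{s1, s2, s3} --p--> {s1, s2, s3}  [seen]
{s1, s2, s3} --q--> {s0, s1, s2, s3}  [seen]
{s0, s1, s2, s3} --p--> {s1, s2, s3}  [seen]
{s0, s1, s2, s3} --q--> {s0, s1, s2, s3}  [seen]
Reachable DFA states: {s0}, ∅, {s1}, {s1, s2}, {s0, s1}, {s1, s2, s3}, {s0, s1, s2, s3}.
∅ is among them.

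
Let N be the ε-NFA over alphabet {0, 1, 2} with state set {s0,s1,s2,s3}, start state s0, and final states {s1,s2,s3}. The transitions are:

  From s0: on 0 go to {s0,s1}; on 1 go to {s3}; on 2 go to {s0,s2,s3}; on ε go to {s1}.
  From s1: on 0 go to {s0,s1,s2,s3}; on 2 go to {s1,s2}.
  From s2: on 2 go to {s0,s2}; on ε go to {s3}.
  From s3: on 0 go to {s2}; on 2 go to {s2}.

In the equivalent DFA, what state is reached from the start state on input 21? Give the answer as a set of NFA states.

{s3}

Start: {s0,s1}.
δ(s0,2) = {s0,s2,s3}; δ(s1,2) = {s1,s2}.
Union: {s0,s1,s2,s3}.
After 2: {s0,s1,s2,s3}.
δ(s0,1) = {s3}; δ(s1,1) = ∅; δ(s2,1) = ∅; δ(s3,1) = ∅.
Union: {s3}.
After 1: {s3}.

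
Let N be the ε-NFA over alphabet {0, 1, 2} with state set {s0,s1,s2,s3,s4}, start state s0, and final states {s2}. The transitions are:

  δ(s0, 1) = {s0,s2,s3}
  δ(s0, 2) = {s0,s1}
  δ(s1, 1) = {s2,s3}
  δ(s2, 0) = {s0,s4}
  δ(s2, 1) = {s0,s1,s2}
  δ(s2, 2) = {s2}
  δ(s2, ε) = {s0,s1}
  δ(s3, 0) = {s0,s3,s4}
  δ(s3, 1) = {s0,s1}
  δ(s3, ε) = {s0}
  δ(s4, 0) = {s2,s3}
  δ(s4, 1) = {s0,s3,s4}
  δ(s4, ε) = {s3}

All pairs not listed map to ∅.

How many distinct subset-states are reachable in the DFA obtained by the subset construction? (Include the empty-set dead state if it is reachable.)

7

Start state of the DFA: {s0} (ε-closure of the NFA start).
{s0} --0--> ∅  [new]
{s0} --1--> {s0,s1,s2,s3}  [new]
{s0} --2--> {s0,s1}  [new]
∅ --0--> ∅  [seen]
∅ --1--> ∅  [seen]
∅ --2--> ∅  [seen]
{s0,s1,s2,s3} --0--> {s0,s3,s4}  [new]
{s0,s1,s2,s3} --1--> {s0,s1,s2,s3}  [seen]
{s0,s1,s2,s3} --2--> {s0,s1,s2}  [new]
{s0,s1} --0--> ∅  [seen]
{s0,s1} --1--> {s0,s1,s2,s3}  [seen]
{s0,s1} --2--> {s0,s1}  [seen]
{s0,s3,s4} --0--> {s0,s1,s2,s3,s4}  [new]
{s0,s3,s4} --1--> {s0,s1,s2,s3,s4}  [seen]
{s0,s3,s4} --2--> {s0,s1}  [seen]
{s0,s1,s2} --0--> {s0,s3,s4}  [seen]
{s0,s1,s2} --1--> {s0,s1,s2,s3}  [seen]
{s0,s1,s2} --2--> {s0,s1,s2}  [seen]
{s0,s1,s2,s3,s4} --0--> {s0,s1,s2,s3,s4}  [seen]
{s0,s1,s2,s3,s4} --1--> {s0,s1,s2,s3,s4}  [seen]
{s0,s1,s2,s3,s4} --2--> {s0,s1,s2}  [seen]
Reachable DFA states: {s0}, ∅, {s0,s1,s2,s3}, {s0,s1}, {s0,s3,s4}, {s0,s1,s2}, {s0,s1,s2,s3,s4}.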